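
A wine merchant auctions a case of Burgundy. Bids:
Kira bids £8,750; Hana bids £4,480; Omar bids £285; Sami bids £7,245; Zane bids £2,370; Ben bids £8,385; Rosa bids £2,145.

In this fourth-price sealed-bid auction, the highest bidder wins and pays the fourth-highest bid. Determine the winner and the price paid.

Bids ranked: 8,750 (Kira) > 8,385 (Ben) > 7,245 (Sami) > 4,480 (Hana) > 2,370 (Zane) > 2,145 (Rosa) > …
Kira is highest; pays the fourth-highest bid, £4,480.

Kira pays £4,480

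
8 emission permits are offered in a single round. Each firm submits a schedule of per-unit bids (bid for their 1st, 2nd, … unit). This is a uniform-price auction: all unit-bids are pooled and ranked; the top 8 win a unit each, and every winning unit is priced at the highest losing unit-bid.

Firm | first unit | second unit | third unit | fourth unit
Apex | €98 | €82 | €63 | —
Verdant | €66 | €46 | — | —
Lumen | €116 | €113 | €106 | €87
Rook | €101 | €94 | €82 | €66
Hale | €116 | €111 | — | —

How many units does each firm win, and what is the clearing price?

Apex 1, Hale 2, Lumen 3, Rook 2; clearing price €87

Pooled unit-bids ranked (top 8): 116 (Lumen-1), 116 (Hale-1), 113 (Lumen-2), 111 (Hale-2), 106 (Lumen-3), 101 (Rook-1), 98 (Apex-1), 94 (Rook-2)
Highest rejected unit-bid = €87.
Allocation: Apex 1, Hale 2, Lumen 3, Rook 2.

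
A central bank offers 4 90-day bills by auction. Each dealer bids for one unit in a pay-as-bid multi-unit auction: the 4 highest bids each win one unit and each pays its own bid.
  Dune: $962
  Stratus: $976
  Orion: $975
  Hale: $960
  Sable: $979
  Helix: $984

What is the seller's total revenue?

Ordering the bids: 984 (Helix), 979 (Sable), 976 (Stratus), 975 (Orion), 962 (Dune), 960 (Hale)
The 4 highest are Helix, Sable, Stratus, Orion.
Total revenue = 984 + 979 + 976 + 975 = $3,914.

Total revenue: $3,914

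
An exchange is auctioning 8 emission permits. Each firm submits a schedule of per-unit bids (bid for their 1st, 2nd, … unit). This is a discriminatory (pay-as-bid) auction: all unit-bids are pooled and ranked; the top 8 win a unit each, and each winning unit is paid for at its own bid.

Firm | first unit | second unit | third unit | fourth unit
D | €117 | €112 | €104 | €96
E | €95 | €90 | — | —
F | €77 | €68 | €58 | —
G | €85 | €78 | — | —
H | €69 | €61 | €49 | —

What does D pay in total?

Merging the schedules and taking the best 8: 117 (D-1), 112 (D-2), 104 (D-3), 96 (D-4), 95 (E-1), 90 (E-2), 85 (G-1), 78 (G-2)
Next rejected bid: €77 (not a price — pay-as-bid).
D's winning unit-bids: 117 + 112 + 104 + 96 = €429.

D pays €429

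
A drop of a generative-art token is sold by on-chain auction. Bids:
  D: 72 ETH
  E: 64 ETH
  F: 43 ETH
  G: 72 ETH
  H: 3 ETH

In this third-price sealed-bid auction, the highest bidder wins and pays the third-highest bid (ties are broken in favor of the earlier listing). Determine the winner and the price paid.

D pays 64 ETH

Rule: the highest bidder wins and pays the third-highest bid.
Bids in order: 72 (D) > 72 (G) > 64 (E) > 43 (F) > 3 (H)
D and G tie at 72 ETH; tie-break gives it to D.
D is highest; pays the third-highest bid, 64 ETH.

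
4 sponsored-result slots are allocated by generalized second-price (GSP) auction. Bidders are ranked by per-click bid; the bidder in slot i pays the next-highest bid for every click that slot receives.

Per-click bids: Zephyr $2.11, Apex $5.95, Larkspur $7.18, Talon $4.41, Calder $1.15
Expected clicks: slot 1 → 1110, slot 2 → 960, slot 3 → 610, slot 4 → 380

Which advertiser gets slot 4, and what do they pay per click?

Zephyr; $1.15 per click

Sorting advertisers: $7.18 (Larkspur) > $5.95 (Apex) > $4.41 (Talon) > $2.11 (Zephyr) > $1.15 (Calder)
Slot 4 goes to the fourth-ranked bidder, Zephyr, who pays the next bid down: $1.15/click.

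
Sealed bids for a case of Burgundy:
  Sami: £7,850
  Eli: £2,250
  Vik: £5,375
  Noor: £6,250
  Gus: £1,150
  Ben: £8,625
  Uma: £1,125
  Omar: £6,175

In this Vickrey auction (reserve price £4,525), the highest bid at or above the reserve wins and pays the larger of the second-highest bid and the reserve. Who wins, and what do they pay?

Bids ranked: 8,625 (Ben) > 7,850 (Sami) > 6,250 (Noor) > 6,175 (Omar) > 5,375 (Vik) > 2,250 (Eli) > …
Highest eligible bid: Ben at £8,625.
Second-highest bid £7,850 exceeds the reserve £4,525 → payment £7,850.

Ben pays £7,850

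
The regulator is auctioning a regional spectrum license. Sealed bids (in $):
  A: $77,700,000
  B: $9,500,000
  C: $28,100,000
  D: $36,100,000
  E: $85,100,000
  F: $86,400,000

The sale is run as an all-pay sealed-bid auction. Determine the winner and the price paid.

F pays $86,400,000

Sorting bids: 86,400,000 (F) > 85,100,000 (E) > 77,700,000 (A) > 36,100,000 (D) > 28,100,000 (C) > 9,500,000 (B)
F wins with the top bid; all bids are sunk regardless.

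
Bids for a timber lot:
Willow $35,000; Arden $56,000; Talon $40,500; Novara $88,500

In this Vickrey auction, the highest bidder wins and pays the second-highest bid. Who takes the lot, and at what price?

Bids in order: 88,500 (Novara) > 56,000 (Arden) > 40,500 (Talon) > 35,000 (Willow)
Second-price: Novara pays Arden's bid of $56,000.

Novara pays $56,000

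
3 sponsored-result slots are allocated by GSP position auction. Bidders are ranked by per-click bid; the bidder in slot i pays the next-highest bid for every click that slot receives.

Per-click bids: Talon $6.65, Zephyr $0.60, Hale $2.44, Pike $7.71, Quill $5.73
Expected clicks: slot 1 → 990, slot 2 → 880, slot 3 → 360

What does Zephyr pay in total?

Zephyr pays $0.00

Ranked by bid: $7.71 (Pike) > $6.65 (Talon) > $5.73 (Quill) > $2.44 (Hale) > …
Zephyr ranks below slot 3 → no slot, pays nothing.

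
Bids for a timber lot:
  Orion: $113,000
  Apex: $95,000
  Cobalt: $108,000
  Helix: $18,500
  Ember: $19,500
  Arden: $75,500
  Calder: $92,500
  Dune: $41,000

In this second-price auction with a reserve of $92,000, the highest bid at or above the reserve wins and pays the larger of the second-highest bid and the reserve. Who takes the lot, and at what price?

Orion pays $108,000

Rule: the highest bid at or above the reserve wins and pays the larger of the second-highest bid and the reserve.
Bids ranked: 113,000 (Orion) > 108,000 (Cobalt) > 95,000 (Apex) > 92,500 (Calder) > 75,500 (Arden) > 41,000 (Dune) > …
Highest eligible bid: Orion at $113,000.
Second-highest bid $108,000 exceeds the reserve $92,000 → payment $108,000.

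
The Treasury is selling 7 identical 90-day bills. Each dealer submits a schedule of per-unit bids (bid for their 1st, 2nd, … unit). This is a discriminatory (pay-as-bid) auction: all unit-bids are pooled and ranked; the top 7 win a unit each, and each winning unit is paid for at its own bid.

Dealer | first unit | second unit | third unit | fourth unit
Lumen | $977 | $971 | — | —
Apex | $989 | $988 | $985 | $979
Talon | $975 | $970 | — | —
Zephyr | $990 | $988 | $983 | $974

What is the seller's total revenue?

All unit-bids, highest first — top 7: 990 (Zephyr-1), 989 (Apex-1), 988 (Apex-2), 988 (Zephyr-2), 985 (Apex-3), 983 (Zephyr-3), 979 (Apex-4)
Next rejected bid: $977 (not a price — pay-as-bid).
Each winning unit pays its own bid.
Revenue = 990 + 989 + 988 + 988 + 985 + 983 + 979 = $6,902.

Total revenue: $6,902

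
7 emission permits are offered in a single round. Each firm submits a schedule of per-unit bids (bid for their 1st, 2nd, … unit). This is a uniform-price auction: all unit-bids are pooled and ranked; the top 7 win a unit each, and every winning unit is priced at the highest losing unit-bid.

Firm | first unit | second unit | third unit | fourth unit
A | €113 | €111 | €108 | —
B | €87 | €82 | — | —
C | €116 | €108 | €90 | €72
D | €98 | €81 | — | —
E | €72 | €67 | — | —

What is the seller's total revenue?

All unit-bids, highest first — top 7: 116 (C-1), 113 (A-1), 111 (A-2), 108 (A-3), 108 (C-2), 98 (D-1), 90 (C-3)
First bid not allocated: €87.
Allocation: A 3, C 3, D 1. Every unit priced at €87.
Revenue = 7 × 87 = €609.

Total revenue: €609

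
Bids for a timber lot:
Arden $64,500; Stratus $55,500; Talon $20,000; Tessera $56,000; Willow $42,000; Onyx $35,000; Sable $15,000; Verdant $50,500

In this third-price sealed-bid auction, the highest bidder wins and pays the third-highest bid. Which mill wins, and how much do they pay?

Bids ranked: 64,500 (Arden) > 56,000 (Tessera) > 55,500 (Stratus) > 50,500 (Verdant) > 42,000 (Willow) > 35,000 (Onyx) > …
Arden wins; payment is bid #3 in the ranking = $55,500.

Arden pays $55,500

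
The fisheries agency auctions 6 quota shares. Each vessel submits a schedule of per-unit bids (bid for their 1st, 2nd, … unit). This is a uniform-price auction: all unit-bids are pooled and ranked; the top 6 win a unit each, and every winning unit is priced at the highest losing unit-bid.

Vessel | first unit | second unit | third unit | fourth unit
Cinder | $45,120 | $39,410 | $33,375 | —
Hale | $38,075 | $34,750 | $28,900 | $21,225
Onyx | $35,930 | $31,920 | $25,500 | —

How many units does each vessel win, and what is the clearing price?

Cinder 3, Hale 2, Onyx 1; clearing price $31,920

Merging the schedules and taking the best 6: 45,120 (Cinder-1), 39,410 (Cinder-2), 38,075 (Hale-1), 35,930 (Onyx-1), 34,750 (Hale-2), 33,375 (Cinder-3)
The (k+1)-th unit-bid is $31,920.
Allocation: Cinder 3, Hale 2, Onyx 1.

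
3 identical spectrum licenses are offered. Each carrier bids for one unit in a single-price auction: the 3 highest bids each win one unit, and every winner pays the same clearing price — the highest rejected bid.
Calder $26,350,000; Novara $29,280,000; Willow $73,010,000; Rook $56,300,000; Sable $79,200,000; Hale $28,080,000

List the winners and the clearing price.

Sable, Willow, Rook; each pays $29,280,000

Ordering the bids: 79,200,000 (Sable), 73,010,000 (Willow), 56,300,000 (Rook), 29,280,000 (Novara), 28,080,000 (Hale), …
Top 3: Sable, Willow, Rook.
Highest unsuccessful bid: $29,280,000 → clearing price.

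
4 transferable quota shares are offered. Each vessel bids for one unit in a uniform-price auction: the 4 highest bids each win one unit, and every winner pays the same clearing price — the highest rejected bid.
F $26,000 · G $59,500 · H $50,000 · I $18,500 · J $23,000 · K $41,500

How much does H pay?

Bids ranked high→low: 59,500 (G), 50,000 (H), 41,500 (K), 26,000 (F), 23,000 (J), 18,500 (I)
Winners (4 units): G, H, K, F.
Highest unsuccessful bid: $23,000 → clearing price.
H wins → pays $23,000.

H pays $23,000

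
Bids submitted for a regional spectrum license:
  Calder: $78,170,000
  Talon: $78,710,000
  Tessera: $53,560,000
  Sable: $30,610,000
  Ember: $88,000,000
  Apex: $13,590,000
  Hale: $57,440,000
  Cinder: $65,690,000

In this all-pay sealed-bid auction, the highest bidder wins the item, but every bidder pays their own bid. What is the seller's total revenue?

Total revenue: $465,770,000

Bids ranked: 88,000,000 (Ember) > 78,710,000 (Talon) > 78,170,000 (Calder) > 65,690,000 (Cinder) > 57,440,000 (Hale) > 53,560,000 (Tessera) > …
Every bidder forfeits their bid regardless of winning.
Revenue = 78,170,000 + 78,710,000 + 53,560,000 + 30,610,000 + 88,000,000 + 13,590,000 + 57,440,000 + 65,690,000 = $465,770,000.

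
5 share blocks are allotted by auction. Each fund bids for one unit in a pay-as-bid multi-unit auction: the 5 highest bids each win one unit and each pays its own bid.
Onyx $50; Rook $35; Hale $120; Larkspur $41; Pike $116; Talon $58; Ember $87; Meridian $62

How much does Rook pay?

Ordering the bids: 120 (Hale), 116 (Pike), 87 (Ember), 62 (Meridian), 58 (Talon), 50 (Onyx), 41 (Larkspur), …
The 5 highest are Hale, Pike, Ember, Meridian, Talon.
Rook does not win → $0.

Rook pays $0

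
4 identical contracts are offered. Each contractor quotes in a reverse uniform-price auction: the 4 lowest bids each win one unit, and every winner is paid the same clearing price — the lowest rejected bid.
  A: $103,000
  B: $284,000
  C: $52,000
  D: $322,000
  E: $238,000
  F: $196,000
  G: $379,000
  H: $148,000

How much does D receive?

Bids ranked low→high: 52,000 (C), 103,000 (A), 148,000 (H), 196,000 (F), 238,000 (E), 284,000 (B), …
Winners (4 units): C, A, H, F.
Lowest unsuccessful bid: $238,000 → clearing price.
D does not win → is paid $0.

D is paid $0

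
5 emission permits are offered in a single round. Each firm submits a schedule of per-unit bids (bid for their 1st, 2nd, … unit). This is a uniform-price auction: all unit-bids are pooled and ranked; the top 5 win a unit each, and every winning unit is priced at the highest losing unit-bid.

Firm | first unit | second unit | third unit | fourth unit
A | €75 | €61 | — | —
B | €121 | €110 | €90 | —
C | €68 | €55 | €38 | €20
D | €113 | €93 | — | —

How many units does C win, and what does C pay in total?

Pooled unit-bids ranked (top 5): 121 (B-1), 113 (D-1), 110 (B-2), 93 (D-2), 90 (B-3)
Highest rejected unit-bid = €75.
C wins 0 unit(s) at €75 each.

C: 0 units, pays €0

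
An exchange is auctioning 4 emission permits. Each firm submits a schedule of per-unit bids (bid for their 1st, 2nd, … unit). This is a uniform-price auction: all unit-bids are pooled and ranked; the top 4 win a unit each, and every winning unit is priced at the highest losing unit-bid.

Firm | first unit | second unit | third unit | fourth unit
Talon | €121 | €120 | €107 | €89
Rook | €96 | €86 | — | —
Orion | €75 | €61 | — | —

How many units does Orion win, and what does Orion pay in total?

Pooled unit-bids ranked (top 4): 121 (Talon-1), 120 (Talon-2), 107 (Talon-3), 96 (Rook-1)
The (k+1)-th unit-bid is €89.
Orion wins 0 unit(s) at €89 each.

Orion: 0 units, pays €0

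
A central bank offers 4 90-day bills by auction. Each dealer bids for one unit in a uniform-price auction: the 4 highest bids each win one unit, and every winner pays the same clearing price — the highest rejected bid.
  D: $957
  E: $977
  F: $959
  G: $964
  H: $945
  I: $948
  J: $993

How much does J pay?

Bids ranked high→low: 993 (J), 977 (E), 964 (G), 959 (F), 957 (D), 948 (I), …
The 4 highest are J, E, G, F.
Clearing price = highest rejected bid = $957.
J wins → pays $957.

J pays $957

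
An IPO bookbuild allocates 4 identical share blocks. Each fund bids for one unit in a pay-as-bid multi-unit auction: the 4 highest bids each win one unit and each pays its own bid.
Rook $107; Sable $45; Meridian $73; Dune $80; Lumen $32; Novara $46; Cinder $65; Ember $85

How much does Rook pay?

Rook pays $107

Ordering the bids: 107 (Rook), 85 (Ember), 80 (Dune), 73 (Meridian), 65 (Cinder), 46 (Novara), …
The 4 highest are Rook, Ember, Dune, Meridian.
Rook wins → own bid $107.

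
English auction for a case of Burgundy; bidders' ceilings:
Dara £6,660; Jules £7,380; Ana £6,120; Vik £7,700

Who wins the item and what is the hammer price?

Limits in order: 7,700 (Vik) > 7,380 (Jules) > 6,660 (Dara) > 6,120 (Ana)
Bidding ends when Jules exits at £7,380; Vik takes it.

Vik wins at £7,380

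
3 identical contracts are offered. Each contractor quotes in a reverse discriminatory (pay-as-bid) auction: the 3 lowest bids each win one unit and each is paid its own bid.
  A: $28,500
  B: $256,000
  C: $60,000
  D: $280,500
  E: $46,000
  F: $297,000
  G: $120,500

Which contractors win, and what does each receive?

A $28,500, E $46,000, C $60,000

Ordering the bids: 28,500 (A), 46,000 (E), 60,000 (C), 120,500 (G), 256,000 (B), …
Lowest 3: A, E, C.
Each winner is paid its own bid: A $28,500, E $46,000, C $60,000.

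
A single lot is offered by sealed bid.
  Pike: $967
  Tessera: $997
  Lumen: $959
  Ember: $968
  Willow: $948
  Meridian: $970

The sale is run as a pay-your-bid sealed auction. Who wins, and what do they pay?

Bids in order: 997 (Tessera) > 970 (Meridian) > 968 (Ember) > 967 (Pike) > 959 (Lumen) > 948 (Willow)
Tessera is highest → pays own bid, $997.

Tessera pays $997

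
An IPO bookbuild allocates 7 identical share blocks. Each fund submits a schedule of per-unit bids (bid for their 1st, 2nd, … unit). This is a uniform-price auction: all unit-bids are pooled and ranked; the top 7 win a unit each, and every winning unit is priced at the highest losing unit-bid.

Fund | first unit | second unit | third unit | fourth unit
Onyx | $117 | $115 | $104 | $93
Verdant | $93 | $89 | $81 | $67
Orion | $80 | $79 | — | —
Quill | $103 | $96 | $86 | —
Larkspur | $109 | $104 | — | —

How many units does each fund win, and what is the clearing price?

Larkspur 2, Onyx 3, Quill 2; clearing price $93

Merging the schedules and taking the best 7: 117 (Onyx-1), 115 (Onyx-2), 109 (Larkspur-1), 104 (Onyx-3), 104 (Larkspur-2), 103 (Quill-1), 96 (Quill-2)
The (k+1)-th unit-bid is $93.
Allocation: Larkspur 2, Onyx 3, Quill 2.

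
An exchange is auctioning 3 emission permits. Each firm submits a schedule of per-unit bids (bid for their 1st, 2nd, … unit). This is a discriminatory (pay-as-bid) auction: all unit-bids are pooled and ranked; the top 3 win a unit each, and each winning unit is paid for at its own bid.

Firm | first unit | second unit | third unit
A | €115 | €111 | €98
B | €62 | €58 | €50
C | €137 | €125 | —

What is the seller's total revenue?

Total revenue: €377

All unit-bids, highest first — top 3: 137 (C-1), 125 (C-2), 115 (A-1)
Next rejected bid: €111 (not a price — pay-as-bid).
Each winning unit pays its own bid.
Revenue = 137 + 125 + 115 = €377.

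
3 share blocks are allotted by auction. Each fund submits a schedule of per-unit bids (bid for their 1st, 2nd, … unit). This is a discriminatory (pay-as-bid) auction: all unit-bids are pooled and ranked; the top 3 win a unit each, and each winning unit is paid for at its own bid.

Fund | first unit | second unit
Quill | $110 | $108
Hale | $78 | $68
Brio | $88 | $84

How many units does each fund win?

Brio 1, Quill 2

All unit-bids, highest first — top 3: 110 (Quill-1), 108 (Quill-2), 88 (Brio-1)
Next rejected bid: $84 (not a price — pay-as-bid).
Allocation: Brio 1, Quill 2.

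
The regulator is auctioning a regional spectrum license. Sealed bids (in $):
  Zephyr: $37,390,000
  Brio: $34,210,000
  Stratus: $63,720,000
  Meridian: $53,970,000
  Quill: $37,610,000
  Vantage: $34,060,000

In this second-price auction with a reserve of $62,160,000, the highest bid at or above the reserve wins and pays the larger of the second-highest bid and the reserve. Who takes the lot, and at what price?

Bids ranked: 63,720,000 (Stratus) > 53,970,000 (Meridian) > 37,610,000 (Quill) > 37,390,000 (Zephyr) > 34,210,000 (Brio) > 34,060,000 (Vantage)
Stratus has the top bid at or above the reserve ($63,720,000).
Second-highest bid $53,970,000 is below the reserve $62,160,000, so the reserve binds → payment $62,160,000.

Stratus pays $62,160,000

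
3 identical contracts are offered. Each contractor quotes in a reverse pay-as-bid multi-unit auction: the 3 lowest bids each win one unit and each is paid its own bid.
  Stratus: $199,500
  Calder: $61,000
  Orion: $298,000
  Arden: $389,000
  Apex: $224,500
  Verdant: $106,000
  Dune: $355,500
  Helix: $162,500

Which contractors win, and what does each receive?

Bids ranked low→high: 61,000 (Calder), 106,000 (Verdant), 162,500 (Helix), 199,500 (Stratus), 224,500 (Apex), …
Winners (3 units): Calder, Verdant, Helix.
Each winner is paid its own bid: Calder $61,000, Verdant $106,000, Helix $162,500.

Calder $61,000, Verdant $106,000, Helix $162,500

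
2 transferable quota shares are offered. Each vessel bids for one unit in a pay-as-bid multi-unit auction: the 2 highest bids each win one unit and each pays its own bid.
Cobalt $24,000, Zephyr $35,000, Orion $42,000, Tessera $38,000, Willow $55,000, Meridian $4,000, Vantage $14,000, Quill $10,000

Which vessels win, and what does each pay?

Willow $55,000, Orion $42,000

Bids ranked high→low: 55,000 (Willow), 42,000 (Orion), 38,000 (Tessera), 35,000 (Zephyr), …
Winners (2 units): Willow, Orion.
Each winner pays its own bid: Willow $55,000, Orion $42,000.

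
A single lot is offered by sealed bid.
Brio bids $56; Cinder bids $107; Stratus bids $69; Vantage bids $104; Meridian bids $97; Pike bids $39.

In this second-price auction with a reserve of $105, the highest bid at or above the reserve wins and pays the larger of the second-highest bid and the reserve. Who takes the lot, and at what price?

Second-price auction with a reserve of $105: the highest bid at or above the reserve wins and pays the larger of the second-highest bid and the reserve.
Bids in order: 107 (Cinder) > 104 (Vantage) > 97 (Meridian) > 69 (Stratus) > 56 (Brio) > 39 (Pike)
Highest eligible bid: Cinder at $107.
max(second-highest $104, reserve $105) = $105.

Cinder pays $105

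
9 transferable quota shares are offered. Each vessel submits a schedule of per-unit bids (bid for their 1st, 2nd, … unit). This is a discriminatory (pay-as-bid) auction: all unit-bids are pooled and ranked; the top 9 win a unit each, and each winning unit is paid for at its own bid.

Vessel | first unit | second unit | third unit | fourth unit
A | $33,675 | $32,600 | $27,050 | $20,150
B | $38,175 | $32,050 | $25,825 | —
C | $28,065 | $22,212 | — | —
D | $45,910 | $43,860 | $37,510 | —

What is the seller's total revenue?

Total revenue: $318,895

Merging the schedules and taking the best 9: 45,910 (D-1), 43,860 (D-2), 38,175 (B-1), 37,510 (D-3), 33,675 (A-1), 32,600 (A-2), 32,050 (B-2), 28,065 (C-1), 27,050 (A-3)
Next rejected bid: $25,825 (not a price — pay-as-bid).
Each winning unit pays its own bid.
Revenue = 45,910 + 43,860 + 38,175 + 37,510 + 33,675 + 32,600 + 32,050 + 28,065 + 27,050 = $318,895.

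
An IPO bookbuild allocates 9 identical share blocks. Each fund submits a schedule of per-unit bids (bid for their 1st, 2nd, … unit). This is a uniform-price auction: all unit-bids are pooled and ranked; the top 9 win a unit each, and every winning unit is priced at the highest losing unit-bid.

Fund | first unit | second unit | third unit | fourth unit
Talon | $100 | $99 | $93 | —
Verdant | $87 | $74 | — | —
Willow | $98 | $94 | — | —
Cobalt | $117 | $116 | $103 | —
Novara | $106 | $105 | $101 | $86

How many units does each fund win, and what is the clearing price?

Cobalt 3, Novara 3, Talon 2, Willow 1; clearing price $94

All unit-bids, highest first — top 9: 117 (Cobalt-1), 116 (Cobalt-2), 106 (Novara-1), 105 (Novara-2), 103 (Cobalt-3), 101 (Novara-3), 100 (Talon-1), 99 (Talon-2), 98 (Willow-1)
Highest rejected unit-bid = $94.
Allocation: Cobalt 3, Novara 3, Talon 2, Willow 1.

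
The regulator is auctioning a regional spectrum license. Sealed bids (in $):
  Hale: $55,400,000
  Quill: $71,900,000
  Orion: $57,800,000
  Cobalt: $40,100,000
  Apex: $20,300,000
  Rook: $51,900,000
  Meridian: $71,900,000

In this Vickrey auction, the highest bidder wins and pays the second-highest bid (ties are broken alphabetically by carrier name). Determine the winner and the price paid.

Meridian pays $71,900,000

Bids in order: 71,900,000 (Meridian) > 71,900,000 (Quill) > 57,800,000 (Orion) > 55,400,000 (Hale) > 51,900,000 (Rook) > 40,100,000 (Cobalt) > …
Meridian and Quill tie at $71,900,000; tie-break gives it to Meridian.
Meridian wins with the highest bid; price is set by the runner-up at $71,900,000.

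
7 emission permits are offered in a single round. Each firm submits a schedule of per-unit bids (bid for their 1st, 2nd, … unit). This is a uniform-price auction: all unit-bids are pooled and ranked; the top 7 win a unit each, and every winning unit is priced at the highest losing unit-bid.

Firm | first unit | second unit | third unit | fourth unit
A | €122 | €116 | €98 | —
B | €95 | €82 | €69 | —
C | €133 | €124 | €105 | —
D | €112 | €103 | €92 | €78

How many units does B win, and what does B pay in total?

B: 0 units, pays €0

Merging the schedules and taking the best 7: 133 (C-1), 124 (C-2), 122 (A-1), 116 (A-2), 112 (D-1), 105 (C-3), 103 (D-2)
Highest rejected unit-bid = €98.
B wins 0 unit(s) at €98 each.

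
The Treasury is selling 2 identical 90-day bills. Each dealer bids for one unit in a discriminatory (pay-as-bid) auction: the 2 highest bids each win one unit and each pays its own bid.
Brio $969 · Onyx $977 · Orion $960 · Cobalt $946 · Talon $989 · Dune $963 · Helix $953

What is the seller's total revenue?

Total revenue: $1,966

Bids ranked high→low: 989 (Talon), 977 (Onyx), 969 (Brio), 963 (Dune), …
Top 2: Talon, Onyx.
Total revenue = 989 + 977 = $1,966.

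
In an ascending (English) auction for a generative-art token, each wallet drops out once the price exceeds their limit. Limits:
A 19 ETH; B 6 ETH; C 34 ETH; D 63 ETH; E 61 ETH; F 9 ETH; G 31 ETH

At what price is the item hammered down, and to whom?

Limits in order: 63 (D) > 61 (E) > 34 (C) > 31 (G) > 19 (A) > 9 (F) > …
Once the price passes 61 ETH, only D is left; the hammer falls at E's limit of 61 ETH.

D wins at 61 ETH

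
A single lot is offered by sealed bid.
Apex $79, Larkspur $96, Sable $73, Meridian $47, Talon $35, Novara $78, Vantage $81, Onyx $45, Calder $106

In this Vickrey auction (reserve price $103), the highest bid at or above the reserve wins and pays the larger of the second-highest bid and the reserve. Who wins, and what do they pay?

Calder pays $103

Bids ranked: 106 (Calder) > 96 (Larkspur) > 81 (Vantage) > 79 (Apex) > 78 (Novara) > 73 (Sable) > …
Calder has the top bid at or above the reserve ($106).
max(second-highest $96, reserve $103) = $103.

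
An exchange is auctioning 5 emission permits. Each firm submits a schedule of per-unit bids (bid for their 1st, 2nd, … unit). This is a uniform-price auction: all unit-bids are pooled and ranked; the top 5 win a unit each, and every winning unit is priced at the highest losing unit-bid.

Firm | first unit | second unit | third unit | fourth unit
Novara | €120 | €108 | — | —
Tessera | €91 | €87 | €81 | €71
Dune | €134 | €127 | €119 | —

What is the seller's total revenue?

Pooled unit-bids ranked (top 5): 134 (Dune-1), 127 (Dune-2), 120 (Novara-1), 119 (Dune-3), 108 (Novara-2)
Highest rejected unit-bid = €91.
Allocation: Dune 3, Novara 2. Every unit priced at €91.
Revenue = 5 × 91 = €455.

Total revenue: €455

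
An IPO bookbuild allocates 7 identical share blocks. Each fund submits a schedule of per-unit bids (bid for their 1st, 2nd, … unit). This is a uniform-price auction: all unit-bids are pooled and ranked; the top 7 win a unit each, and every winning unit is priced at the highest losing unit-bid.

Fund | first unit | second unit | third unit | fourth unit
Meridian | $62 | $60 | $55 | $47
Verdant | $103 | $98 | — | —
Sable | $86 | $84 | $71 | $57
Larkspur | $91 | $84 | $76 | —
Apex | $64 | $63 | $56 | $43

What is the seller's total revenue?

All unit-bids, highest first — top 7: 103 (Verdant-1), 98 (Verdant-2), 91 (Larkspur-1), 86 (Sable-1), 84 (Sable-2), 84 (Larkspur-2), 76 (Larkspur-3)
First bid not allocated: $71.
Allocation: Larkspur 3, Sable 2, Verdant 2. Every unit priced at $71.
Revenue = 7 × 71 = $497.

Total revenue: $497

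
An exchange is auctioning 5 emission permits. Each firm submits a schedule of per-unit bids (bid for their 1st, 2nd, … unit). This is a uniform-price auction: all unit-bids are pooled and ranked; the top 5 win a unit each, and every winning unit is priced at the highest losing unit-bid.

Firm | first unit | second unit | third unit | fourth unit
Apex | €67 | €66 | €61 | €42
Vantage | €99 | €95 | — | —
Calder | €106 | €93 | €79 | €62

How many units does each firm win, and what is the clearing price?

Calder 3, Vantage 2; clearing price €67

All unit-bids, highest first — top 5: 106 (Calder-1), 99 (Vantage-1), 95 (Vantage-2), 93 (Calder-2), 79 (Calder-3)
Highest rejected unit-bid = €67.
Allocation: Calder 3, Vantage 2.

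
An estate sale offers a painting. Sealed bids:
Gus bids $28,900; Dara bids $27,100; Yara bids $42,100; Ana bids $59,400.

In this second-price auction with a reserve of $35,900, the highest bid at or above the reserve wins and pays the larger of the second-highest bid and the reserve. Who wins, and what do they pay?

Sorting bids: 59,400 (Ana) > 42,100 (Yara) > 28,900 (Gus) > 27,100 (Dara)
Highest eligible bid: Ana at $59,400.
Second-highest bid $42,100 exceeds the reserve $35,900 → payment $42,100.

Ana pays $42,100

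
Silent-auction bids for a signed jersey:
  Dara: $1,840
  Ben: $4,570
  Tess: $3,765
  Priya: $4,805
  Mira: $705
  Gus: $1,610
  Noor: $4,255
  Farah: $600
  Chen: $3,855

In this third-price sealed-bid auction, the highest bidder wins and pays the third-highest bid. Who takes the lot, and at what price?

Bids in order: 4,805 (Priya) > 4,570 (Ben) > 4,255 (Noor) > 3,855 (Chen) > 3,765 (Tess) > 1,840 (Dara) > …
Priya wins; payment is bid #3 in the ranking = $4,255.

Priya pays $4,255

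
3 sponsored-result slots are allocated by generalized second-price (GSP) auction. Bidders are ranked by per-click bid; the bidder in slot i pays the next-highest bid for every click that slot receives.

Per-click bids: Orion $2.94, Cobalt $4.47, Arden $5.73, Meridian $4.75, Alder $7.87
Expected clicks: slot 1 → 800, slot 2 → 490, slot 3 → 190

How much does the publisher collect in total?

Total revenue: $7760.80

Per-click bids in order: $7.87 (Alder) > $5.73 (Arden) > $4.75 (Meridian) > $4.47 (Cobalt) > …
Slot 1: Alder pays $5.73 × 800 = $4584.00
Slot 2: Arden pays $4.75 × 490 = $2327.50
Slot 3: Meridian pays $4.47 × 190 = $849.30
Total = $7760.80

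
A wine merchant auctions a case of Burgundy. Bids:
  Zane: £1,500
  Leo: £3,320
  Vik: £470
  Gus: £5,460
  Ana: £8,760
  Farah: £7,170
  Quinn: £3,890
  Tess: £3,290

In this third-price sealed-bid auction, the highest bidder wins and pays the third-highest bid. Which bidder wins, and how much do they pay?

Sorting bids: 8,760 (Ana) > 7,170 (Farah) > 5,460 (Gus) > 3,890 (Quinn) > 3,320 (Leo) > 3,290 (Tess) > …
Ana is highest; pays the third-highest bid, £5,460.

Ana pays £5,460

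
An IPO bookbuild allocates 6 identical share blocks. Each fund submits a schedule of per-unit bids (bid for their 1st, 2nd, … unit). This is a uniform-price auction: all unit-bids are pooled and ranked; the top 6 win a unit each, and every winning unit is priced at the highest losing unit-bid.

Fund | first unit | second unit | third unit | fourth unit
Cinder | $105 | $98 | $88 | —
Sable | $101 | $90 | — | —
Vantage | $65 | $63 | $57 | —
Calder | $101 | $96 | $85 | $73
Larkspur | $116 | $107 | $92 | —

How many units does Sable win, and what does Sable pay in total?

Sable: 1 unit, pays $96

Merging the schedules and taking the best 6: 116 (Larkspur-1), 107 (Larkspur-2), 105 (Cinder-1), 101 (Sable-1), 101 (Calder-1), 98 (Cinder-2)
First bid not allocated: $96.
Sable wins 1 unit(s) at $96 each.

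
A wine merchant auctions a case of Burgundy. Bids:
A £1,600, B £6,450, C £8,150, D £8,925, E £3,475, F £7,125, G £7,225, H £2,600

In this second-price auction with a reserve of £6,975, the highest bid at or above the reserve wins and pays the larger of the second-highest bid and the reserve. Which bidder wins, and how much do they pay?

Second-price auction with a reserve of £6,975: the highest bid at or above the reserve wins and pays the larger of the second-highest bid and the reserve.
Sorting bids: 8,925 (D) > 8,150 (C) > 7,225 (G) > 7,125 (F) > 6,450 (B) > 3,475 (E) > …
D has the top bid at or above the reserve (£8,925).
max(second-highest £8,150, reserve £6,975) = £8,150; the reserve does not bind.

D pays £8,150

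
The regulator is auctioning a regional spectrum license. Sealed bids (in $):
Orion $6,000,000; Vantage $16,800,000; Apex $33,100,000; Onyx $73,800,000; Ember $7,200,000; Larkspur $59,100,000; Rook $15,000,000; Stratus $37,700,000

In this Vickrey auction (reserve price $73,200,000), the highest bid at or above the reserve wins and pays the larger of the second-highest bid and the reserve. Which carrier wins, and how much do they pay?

Onyx pays $73,200,000

Rule: the highest bid at or above the reserve wins and pays the larger of the second-highest bid and the reserve.
Sorting bids: 73,800,000 (Onyx) > 59,100,000 (Larkspur) > 37,700,000 (Stratus) > 33,100,000 (Apex) > 16,800,000 (Vantage) > 15,000,000 (Rook) > …
Onyx has the top bid at or above the reserve ($73,800,000).
Second-highest bid $59,100,000 is below the reserve $73,200,000, so the reserve binds → payment $73,200,000.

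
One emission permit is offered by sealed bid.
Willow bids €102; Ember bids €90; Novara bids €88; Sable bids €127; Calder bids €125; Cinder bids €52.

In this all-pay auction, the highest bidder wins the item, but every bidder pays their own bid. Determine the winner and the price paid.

Rule: the highest bidder wins the item, but every bidder pays their own bid.
Sorting bids: 127 (Sable) > 125 (Calder) > 102 (Willow) > 90 (Ember) > 88 (Novara) > 52 (Cinder)
Sable wins with the top bid; all bids are sunk regardless.

Sable pays €127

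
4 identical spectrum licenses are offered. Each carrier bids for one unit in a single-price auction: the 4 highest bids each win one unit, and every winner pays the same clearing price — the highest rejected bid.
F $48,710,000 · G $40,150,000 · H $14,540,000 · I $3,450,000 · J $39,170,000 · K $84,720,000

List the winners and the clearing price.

Ordering the bids: 84,720,000 (K), 48,710,000 (F), 40,150,000 (G), 39,170,000 (J), 14,540,000 (H), 3,450,000 (I)
Winners (4 units): K, F, G, J.
Highest unsuccessful bid: $14,540,000 → clearing price.

K, F, G, J; each pays $14,540,000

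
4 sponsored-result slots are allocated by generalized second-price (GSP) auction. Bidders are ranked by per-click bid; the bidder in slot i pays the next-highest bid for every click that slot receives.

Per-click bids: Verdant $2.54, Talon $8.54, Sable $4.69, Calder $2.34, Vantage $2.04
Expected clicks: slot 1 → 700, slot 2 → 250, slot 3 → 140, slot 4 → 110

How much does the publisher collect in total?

Ranked by bid: $8.54 (Talon) > $4.69 (Sable) > $2.54 (Verdant) > $2.34 (Calder) > $2.04 (Vantage)
Slot 1: Talon pays $4.69 × 700 = $3283.00
Slot 2: Sable pays $2.54 × 250 = $635.00
Slot 3: Verdant pays $2.34 × 140 = $327.60
Slot 4: Calder pays $2.04 × 110 = $224.40
Total = $4470.00

Total revenue: $4470.00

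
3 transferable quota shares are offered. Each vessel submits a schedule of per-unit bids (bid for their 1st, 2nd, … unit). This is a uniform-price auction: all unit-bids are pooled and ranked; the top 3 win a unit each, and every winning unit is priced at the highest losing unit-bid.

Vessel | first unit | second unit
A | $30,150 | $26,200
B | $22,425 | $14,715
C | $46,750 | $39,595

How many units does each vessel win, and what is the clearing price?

A 1, C 2; clearing price $26,200

Merging the schedules and taking the best 3: 46,750 (C-1), 39,595 (C-2), 30,150 (A-1)
Highest rejected unit-bid = $26,200.
Allocation: A 1, C 2.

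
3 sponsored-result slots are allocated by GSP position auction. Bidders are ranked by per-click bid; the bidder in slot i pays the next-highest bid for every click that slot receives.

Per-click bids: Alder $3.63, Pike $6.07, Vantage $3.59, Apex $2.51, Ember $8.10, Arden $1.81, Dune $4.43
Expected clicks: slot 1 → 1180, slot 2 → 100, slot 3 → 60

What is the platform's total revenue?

Ranked by bid: $8.10 (Ember) > $6.07 (Pike) > $4.43 (Dune) > $3.63 (Alder) > …
Slot 1: Ember pays $6.07 × 1180 = $7162.60
Slot 2: Pike pays $4.43 × 100 = $443.00
Slot 3: Dune pays $3.63 × 60 = $217.80
Total = $7823.40

Total revenue: $7823.40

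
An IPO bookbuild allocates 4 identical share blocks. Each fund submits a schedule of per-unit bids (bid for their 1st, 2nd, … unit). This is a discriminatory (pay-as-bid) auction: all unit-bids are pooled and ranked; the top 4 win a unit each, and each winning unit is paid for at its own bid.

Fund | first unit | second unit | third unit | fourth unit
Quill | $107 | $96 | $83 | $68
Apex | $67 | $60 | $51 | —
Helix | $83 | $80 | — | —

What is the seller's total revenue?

Total revenue: $369

Pooled unit-bids ranked (top 4): 107 (Quill-1), 96 (Quill-2), 83 (Quill-3), 83 (Helix-1)
Next rejected bid: $80 (not a price — pay-as-bid).
Each winning unit pays its own bid.
Revenue = 107 + 96 + 83 + 83 = $369.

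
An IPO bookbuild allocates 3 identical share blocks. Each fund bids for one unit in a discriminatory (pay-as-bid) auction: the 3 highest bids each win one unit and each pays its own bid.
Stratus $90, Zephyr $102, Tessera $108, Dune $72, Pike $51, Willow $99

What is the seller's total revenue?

Ordering the bids: 108 (Tessera), 102 (Zephyr), 99 (Willow), 90 (Stratus), 72 (Dune), …
Winners (3 units): Tessera, Zephyr, Willow.
Total revenue = 108 + 102 + 99 = $309.

Total revenue: $309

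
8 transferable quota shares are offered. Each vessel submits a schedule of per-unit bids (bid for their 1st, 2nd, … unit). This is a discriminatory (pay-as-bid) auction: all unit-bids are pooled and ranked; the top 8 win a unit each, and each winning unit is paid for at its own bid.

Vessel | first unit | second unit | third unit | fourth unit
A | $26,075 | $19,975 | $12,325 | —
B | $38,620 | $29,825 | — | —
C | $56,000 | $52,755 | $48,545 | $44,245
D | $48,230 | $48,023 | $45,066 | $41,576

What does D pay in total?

D pays $182,895

Merging the schedules and taking the best 8: 56,000 (C-1), 52,755 (C-2), 48,545 (C-3), 48,230 (D-1), 48,023 (D-2), 45,066 (D-3), 44,245 (C-4), 41,576 (D-4)
Next rejected bid: $38,620 (not a price — pay-as-bid).
D's winning unit-bids: 48,230 + 48,023 + 45,066 + 41,576 = $182,895.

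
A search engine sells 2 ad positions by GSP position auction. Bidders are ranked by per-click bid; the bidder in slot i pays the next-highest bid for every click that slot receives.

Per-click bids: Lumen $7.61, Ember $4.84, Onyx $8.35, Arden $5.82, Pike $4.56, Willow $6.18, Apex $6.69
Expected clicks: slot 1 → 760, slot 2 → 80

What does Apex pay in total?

Apex pays $0.00

Ranked by bid: $8.35 (Onyx) > $7.61 (Lumen) > $6.69 (Apex) > …
Apex ranks below slot 2 → no slot, pays nothing.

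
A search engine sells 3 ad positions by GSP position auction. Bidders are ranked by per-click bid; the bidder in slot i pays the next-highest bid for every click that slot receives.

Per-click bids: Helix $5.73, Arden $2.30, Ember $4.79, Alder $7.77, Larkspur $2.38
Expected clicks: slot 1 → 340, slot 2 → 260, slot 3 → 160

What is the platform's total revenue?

Total revenue: $3574.40

Sorting advertisers: $7.77 (Alder) > $5.73 (Helix) > $4.79 (Ember) > $2.38 (Larkspur) > …
Slot 1: Alder pays $5.73 × 340 = $1948.20
Slot 2: Helix pays $4.79 × 260 = $1245.40
Slot 3: Ember pays $2.38 × 160 = $380.80
Total = $3574.40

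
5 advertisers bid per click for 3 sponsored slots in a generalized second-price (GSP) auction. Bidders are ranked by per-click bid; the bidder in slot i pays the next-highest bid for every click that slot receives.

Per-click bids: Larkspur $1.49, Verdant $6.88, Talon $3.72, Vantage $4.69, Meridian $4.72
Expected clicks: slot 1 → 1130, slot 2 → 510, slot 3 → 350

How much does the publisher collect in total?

Total revenue: $9027.50

Per-click bids in order: $6.88 (Verdant) > $4.72 (Meridian) > $4.69 (Vantage) > $3.72 (Talon) > …
Slot 1: Verdant pays $4.72 × 1130 = $5333.60
Slot 2: Meridian pays $4.69 × 510 = $2391.90
Slot 3: Vantage pays $3.72 × 350 = $1302.00
Total = $9027.50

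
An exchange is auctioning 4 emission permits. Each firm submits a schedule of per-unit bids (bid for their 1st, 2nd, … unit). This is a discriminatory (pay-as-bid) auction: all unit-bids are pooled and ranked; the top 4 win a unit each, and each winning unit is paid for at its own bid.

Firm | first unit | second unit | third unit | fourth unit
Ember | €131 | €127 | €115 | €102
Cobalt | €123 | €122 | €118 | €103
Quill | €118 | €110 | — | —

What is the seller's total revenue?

Pooled unit-bids ranked (top 4): 131 (Ember-1), 127 (Ember-2), 123 (Cobalt-1), 122 (Cobalt-2)
Next rejected bid: €118 (not a price — pay-as-bid).
Each winning unit pays its own bid.
Revenue = 131 + 127 + 123 + 122 = €503.

Total revenue: €503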